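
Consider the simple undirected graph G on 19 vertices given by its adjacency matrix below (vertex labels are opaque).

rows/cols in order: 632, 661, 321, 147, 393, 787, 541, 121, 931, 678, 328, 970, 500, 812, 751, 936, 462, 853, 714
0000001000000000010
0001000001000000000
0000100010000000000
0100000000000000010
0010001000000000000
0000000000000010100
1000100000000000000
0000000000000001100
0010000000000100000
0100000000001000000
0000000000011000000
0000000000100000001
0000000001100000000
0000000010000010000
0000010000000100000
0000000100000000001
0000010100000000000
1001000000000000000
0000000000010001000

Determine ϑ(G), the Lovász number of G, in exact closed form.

19*cos(pi/19)/(cos(pi/19) + 1)

deg(936) = 2; N(936) = {121, 714}.
deg(121) = 2; N(121) = {936, 462}.
deg(853) = 2; N(853) = {632, 147}.
deg(931) = 2; N(931) = {321, 812}.
Regular of degree 2 on 19 vertices: the odd cycle C_{19}.
spec(A) ≈ [2.0, 1.891634, 1.578281, 1.093896, 0.490971, -0.165159, -0.803391, -1.354563, -1.758948, -1.972723] (distinct, 6 d.p.).
With N=19: ϑ(G) = 19·(-(-1)*2*cos(pi/19))/(2−(-2*cos(pi/19))) = 19*cos(pi/19)/(cos(pi/19) + 1).
= 9.4347714… (decimal).
Sandwich: α(G)=9 ≤ ϑ(G)=19*cos(pi/19)/(cos(pi/19) + 1) ≤ χ(Ḡ)=10 (both strict).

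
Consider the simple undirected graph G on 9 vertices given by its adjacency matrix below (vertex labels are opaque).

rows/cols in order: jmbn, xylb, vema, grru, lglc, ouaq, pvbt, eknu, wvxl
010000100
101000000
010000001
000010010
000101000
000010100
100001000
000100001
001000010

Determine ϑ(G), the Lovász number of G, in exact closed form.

N(eknu) = {grru, wvxl}, |N(eknu)| = 2.
N(vema) = {xylb, wvxl}, |N(vema)| = 2.
deg(lglc) = 2; N(lglc) = {grru, ouaq}.
N(jmbn) = {xylb, pvbt}, |N(jmbn)| = 2.
2-regular, N=9; the odd cycle C_{9}.
spec(A) ≈ [2.0, 1.532089, 0.347296, -1.0, -1.879385] (distinct, 6 d.p.).
Lovász (edge-transitive): ϑ = −9·(-2*cos(pi/9))/((2)−(-2*cos(pi/9))) = 9*cos(pi/9)/(cos(pi/9) + 1).
Numerically 4.36009.
4 ≤ 9*cos(pi/9)/(cos(pi/9) + 1) ≤ 5: both strict.

9*cos(pi/9)/(cos(pi/9) + 1)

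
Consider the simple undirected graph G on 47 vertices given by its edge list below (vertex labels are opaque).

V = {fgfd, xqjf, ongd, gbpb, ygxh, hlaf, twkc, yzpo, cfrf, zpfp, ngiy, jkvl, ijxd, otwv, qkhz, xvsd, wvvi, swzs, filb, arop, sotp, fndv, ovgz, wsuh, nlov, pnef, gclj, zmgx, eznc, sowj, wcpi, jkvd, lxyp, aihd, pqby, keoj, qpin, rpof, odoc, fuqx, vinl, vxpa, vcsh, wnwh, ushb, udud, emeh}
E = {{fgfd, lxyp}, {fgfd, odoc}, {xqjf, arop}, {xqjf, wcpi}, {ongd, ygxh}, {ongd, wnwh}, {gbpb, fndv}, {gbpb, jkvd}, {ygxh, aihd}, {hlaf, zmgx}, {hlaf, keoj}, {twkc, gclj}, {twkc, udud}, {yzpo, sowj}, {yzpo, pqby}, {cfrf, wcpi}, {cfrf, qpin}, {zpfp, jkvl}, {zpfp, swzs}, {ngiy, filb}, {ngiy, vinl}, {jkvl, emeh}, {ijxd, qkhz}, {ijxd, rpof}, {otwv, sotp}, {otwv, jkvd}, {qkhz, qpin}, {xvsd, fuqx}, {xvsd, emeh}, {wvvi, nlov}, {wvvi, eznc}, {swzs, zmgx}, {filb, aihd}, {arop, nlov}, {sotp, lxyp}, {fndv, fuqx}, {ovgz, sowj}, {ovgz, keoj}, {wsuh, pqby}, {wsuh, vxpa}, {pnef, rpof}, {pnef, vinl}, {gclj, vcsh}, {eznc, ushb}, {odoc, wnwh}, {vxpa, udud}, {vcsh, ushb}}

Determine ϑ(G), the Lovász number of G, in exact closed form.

47*cos(pi/47)/(cos(pi/47) + 1)

Vertex wsuh has 2 neighbors: pqby, vxpa.
deg(udud) = 2; N(udud) = {twkc, vxpa}.
Vertex vxpa has 2 neighbors: wsuh, udud.
deg(odoc) = 2; N(odoc) = {fgfd, wnwh}.
G on 47 vertices is 2-regular; this is C_{47}, the 47-cycle.
Distinct eigenvalues (to 5 d.p.): [2.0, 1.98215, 1.92894, 1.8413, 1.7208, 1.5696, 1.39038, 1.18636, 0.96116, 0.71882, 0.46364, 0.20019, -0.06683, -0.33266, -0.59255, -0.84187, -1.07616, -1.29126, -1.4833, -1.64888, -1.78504, -1.88934, -1.95992, -1.99553].
With N=47: ϑ(G) = 47·(-(-1)*2*cos(pi/47))/(2−(-2*cos(pi/47))) = 47*cos(pi/47)/(cos(pi/47) + 1).
ϑ(G) ≈ 23.4737315.
Sandwich: α(G)=23 ≤ ϑ(G)=47*cos(pi/47)/(cos(pi/47) + 1) ≤ χ(Ḡ)=24 (both strict).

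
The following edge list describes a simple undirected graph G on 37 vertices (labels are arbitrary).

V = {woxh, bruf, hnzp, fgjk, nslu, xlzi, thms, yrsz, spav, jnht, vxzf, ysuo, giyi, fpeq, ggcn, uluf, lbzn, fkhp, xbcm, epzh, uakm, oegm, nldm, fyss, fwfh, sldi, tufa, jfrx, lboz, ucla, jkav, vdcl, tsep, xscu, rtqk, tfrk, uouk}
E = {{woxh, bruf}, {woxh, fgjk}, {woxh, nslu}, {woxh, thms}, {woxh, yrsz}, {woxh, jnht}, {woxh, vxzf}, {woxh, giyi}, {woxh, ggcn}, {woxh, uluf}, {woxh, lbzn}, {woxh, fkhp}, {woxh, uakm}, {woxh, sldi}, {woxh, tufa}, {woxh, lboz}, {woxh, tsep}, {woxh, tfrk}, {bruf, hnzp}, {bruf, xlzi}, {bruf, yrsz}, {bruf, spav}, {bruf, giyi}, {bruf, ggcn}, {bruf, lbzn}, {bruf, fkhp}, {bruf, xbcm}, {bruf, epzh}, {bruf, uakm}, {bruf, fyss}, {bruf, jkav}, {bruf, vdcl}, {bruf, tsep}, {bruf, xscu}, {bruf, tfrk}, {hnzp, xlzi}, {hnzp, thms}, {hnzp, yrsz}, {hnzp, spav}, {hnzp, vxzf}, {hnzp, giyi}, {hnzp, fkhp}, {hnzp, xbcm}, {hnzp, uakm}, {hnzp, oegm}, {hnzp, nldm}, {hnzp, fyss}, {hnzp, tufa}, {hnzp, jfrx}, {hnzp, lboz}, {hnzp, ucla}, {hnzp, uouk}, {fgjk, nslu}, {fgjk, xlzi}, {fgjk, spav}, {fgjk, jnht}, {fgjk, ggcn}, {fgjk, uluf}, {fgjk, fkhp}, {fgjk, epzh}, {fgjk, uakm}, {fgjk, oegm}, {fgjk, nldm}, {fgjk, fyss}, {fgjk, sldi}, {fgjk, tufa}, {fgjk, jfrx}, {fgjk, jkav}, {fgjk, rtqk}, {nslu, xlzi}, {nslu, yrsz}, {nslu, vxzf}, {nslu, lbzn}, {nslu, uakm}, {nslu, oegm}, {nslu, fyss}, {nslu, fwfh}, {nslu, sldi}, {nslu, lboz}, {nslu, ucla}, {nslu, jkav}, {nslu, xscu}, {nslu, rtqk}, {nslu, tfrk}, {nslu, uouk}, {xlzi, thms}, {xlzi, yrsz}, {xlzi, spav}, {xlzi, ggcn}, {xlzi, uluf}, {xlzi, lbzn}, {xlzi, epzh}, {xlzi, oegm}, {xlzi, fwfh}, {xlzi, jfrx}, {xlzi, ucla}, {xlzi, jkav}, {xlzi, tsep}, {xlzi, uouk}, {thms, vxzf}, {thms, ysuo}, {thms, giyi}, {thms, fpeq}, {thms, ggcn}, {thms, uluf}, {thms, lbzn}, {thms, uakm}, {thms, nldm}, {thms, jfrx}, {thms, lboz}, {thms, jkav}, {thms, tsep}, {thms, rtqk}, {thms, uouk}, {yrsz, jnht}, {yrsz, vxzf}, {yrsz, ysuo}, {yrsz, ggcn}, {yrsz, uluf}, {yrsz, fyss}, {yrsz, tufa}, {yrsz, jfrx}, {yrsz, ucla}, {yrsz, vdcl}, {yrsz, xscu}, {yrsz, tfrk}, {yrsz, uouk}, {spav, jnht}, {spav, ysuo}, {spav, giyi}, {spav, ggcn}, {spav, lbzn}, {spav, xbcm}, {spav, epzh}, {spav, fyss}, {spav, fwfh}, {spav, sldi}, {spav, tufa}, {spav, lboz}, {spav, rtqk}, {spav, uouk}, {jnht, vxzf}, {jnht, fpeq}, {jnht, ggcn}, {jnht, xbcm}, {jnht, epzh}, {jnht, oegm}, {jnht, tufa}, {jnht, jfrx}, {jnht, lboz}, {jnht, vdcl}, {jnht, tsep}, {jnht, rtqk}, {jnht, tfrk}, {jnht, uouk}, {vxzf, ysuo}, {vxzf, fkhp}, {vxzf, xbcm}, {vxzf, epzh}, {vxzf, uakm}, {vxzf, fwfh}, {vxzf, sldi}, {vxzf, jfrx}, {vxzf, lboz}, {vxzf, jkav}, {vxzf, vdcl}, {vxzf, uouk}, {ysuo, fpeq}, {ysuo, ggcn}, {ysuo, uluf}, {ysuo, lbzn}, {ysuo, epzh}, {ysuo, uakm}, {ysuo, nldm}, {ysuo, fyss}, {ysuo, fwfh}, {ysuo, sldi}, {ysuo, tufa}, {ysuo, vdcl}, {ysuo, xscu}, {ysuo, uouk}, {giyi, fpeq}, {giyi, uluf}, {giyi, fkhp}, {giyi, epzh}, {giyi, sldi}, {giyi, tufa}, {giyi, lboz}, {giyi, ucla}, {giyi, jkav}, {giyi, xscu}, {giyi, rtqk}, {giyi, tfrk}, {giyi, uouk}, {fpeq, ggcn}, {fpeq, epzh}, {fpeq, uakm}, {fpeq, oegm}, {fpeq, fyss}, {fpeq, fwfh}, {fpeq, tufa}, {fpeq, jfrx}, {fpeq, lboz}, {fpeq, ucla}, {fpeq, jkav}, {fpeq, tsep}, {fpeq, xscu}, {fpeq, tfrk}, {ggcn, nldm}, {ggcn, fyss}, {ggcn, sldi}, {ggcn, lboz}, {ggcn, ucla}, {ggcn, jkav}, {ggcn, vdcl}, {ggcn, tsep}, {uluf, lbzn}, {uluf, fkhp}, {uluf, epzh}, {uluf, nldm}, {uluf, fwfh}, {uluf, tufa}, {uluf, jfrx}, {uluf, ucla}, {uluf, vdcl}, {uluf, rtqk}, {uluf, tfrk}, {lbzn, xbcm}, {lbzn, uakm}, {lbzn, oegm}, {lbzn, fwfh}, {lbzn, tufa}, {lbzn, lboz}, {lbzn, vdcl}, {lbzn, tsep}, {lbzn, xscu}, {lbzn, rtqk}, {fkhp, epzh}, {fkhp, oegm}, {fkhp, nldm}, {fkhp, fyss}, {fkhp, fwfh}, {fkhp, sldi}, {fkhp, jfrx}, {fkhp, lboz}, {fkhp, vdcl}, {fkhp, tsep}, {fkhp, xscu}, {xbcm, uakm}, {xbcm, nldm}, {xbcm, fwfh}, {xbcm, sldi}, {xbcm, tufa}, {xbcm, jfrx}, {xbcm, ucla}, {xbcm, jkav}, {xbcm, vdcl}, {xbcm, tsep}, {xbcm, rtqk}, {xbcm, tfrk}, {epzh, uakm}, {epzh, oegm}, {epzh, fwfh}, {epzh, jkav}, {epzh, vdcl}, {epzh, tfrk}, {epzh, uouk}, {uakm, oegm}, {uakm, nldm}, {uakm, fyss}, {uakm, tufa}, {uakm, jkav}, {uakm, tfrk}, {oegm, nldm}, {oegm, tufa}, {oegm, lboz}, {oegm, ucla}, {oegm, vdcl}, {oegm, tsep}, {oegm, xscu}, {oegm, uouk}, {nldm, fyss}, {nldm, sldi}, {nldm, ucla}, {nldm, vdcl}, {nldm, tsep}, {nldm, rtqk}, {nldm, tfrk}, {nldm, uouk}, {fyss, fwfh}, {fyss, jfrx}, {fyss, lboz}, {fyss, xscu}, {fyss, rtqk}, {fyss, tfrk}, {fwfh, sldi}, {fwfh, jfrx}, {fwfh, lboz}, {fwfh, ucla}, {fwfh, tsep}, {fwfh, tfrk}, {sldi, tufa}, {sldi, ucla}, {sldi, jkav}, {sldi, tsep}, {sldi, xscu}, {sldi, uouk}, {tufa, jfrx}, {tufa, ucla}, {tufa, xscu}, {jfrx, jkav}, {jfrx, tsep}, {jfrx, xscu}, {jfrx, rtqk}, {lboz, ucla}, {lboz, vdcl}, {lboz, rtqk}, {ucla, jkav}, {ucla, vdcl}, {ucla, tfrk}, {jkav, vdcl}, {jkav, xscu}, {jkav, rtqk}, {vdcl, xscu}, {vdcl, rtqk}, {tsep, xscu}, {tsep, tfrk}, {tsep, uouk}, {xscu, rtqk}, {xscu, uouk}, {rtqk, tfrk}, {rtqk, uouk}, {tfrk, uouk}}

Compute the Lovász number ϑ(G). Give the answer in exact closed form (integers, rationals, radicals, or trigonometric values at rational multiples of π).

N(uouk) = {hnzp, nslu, xlzi, thms, yrsz, spav, jnht, vxzf, ysuo, giyi, epzh, oegm, nldm, sldi, tsep, xscu, rtqk, tfrk}, |N(uouk)| = 18.
deg(yrsz) = 18; N(yrsz) = {woxh, bruf, hnzp, nslu, xlzi, jnht, vxzf, ysuo, ggcn, uluf, fyss, tufa, jfrx, ucla, vdcl, xscu, tfrk, uouk}.
deg(woxh) = 18; N(woxh) = {bruf, fgjk, nslu, thms, yrsz, jnht, vxzf, giyi, ggcn, uluf, lbzn, fkhp, uakm, sldi, tufa, lboz, tsep, tfrk}.
Vertex epzh has 18 neighbors: bruf, fgjk, xlzi, spav, jnht, vxzf, ysuo, giyi, fpeq, uluf, fkhp, uakm, oegm, fwfh, jkav, vdcl, tfrk, uouk.
G on 37 vertices is 18-regular; strongly regular (37,18,8,9).
spec(A) ≈ [18.0, 2.541, -3.541] (distinct, 3 d.p.).
With N=37: ϑ(G) = 37·(-(-sqrt(37)/2 - 1/2))/(18−(-sqrt(37)/2 - 1/2)) = sqrt(37).
Numerically 6.0828.

sqrt(37)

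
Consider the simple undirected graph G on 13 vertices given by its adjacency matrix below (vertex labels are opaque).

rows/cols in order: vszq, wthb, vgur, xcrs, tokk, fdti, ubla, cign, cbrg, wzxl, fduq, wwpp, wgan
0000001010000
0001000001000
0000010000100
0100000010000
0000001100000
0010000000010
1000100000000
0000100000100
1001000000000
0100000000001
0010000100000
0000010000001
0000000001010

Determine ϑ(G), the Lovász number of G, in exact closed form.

13*cos(pi/13)/(cos(pi/13) + 1)

N(tokk) = {ubla, cign}, |N(tokk)| = 2.
N(vszq) = {ubla, cbrg}, |N(vszq)| = 2.
Vertex cign has 2 neighbors: tokk, fduq.
Vertex fdti has 2 neighbors: vgur, wwpp.
deg(v) = 2 for all v (|V|=13); connected 2-regular on 13 ⇒ C_{13}.
Distinct eigenvalues (to 3 d.p.): [2.0, 1.771, 1.136, 0.241, -0.709, -1.497, -1.942].
λ_max=2, λ_min=-2*cos(pi/13); ϑ = −13·λ_min/(λ_max−λ_min) = 13*cos(pi/13)/(cos(pi/13) + 1).
= 6.40416856… (decimal).
α=6, χ(Ḡ)=7; ϑ=13*cos(pi/13)/(cos(pi/13) + 1) lies between (both strict).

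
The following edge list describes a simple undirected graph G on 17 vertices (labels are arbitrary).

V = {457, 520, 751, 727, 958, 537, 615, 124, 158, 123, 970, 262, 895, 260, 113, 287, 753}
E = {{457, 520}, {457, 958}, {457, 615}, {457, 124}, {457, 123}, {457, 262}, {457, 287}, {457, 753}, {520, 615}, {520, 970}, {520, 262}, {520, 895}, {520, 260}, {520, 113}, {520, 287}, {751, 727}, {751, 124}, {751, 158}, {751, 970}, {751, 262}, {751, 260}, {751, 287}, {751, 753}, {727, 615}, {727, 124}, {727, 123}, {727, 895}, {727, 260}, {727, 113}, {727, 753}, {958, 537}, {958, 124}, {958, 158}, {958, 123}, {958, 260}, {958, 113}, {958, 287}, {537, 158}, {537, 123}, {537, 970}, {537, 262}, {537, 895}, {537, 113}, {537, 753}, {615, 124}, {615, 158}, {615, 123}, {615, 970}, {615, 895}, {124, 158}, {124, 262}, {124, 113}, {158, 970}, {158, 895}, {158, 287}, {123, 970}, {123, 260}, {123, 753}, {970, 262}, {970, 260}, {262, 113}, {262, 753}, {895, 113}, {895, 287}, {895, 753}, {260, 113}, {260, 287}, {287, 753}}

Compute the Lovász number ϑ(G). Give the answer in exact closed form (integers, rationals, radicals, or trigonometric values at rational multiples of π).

deg(615) = 8; N(615) = {457, 520, 727, 124, 158, 123, 970, 895}.
N(958) = {457, 537, 124, 158, 123, 260, 113, 287}, |N(958)| = 8.
N(457) = {520, 958, 615, 124, 123, 262, 287, 753}, |N(457)| = 8.
deg(520) = 8; N(520) = {457, 615, 970, 262, 895, 260, 113, 287}.
8-regular, N=17; Paley(17): SR with (k,λ,μ)=(8,3,4).
Distinct eigenvalues (to 4 d.p.): [8.0, 1.5616, -2.5616].
Lovász (edge-transitive): ϑ = −17·(-sqrt(17)/2 - 1/2)/((8)−(-sqrt(17)/2 - 1/2)) = sqrt(17).
≈ 4.123105626 (to 9 d.p.).

sqrt(17)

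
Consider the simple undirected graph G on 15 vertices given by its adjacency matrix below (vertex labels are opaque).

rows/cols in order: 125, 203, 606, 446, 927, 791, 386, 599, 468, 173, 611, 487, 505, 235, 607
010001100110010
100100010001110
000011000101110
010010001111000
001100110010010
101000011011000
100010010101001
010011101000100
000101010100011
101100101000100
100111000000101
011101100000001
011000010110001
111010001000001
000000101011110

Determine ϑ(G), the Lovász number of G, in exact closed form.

5

deg(203) = 6; N(203) = {125, 446, 599, 487, 505, 235}.
N(606) = {927, 791, 173, 487, 505, 235}, |N(606)| = 6.
deg(446) = 6; N(446) = {203, 927, 468, 173, 611, 487}.
Vertex 125 has 6 neighbors: 203, 791, 386, 173, 611, 235.
Regular of degree 6 on 15 vertices: Kneser-type, 2-subsets of [6].
The 3 distinct eigenvalues: [6.0, 1.0, -3.0].
−15·(-3) / ((6)−(-3)) = 5 = ϑ(G).
Numerically 5.000000.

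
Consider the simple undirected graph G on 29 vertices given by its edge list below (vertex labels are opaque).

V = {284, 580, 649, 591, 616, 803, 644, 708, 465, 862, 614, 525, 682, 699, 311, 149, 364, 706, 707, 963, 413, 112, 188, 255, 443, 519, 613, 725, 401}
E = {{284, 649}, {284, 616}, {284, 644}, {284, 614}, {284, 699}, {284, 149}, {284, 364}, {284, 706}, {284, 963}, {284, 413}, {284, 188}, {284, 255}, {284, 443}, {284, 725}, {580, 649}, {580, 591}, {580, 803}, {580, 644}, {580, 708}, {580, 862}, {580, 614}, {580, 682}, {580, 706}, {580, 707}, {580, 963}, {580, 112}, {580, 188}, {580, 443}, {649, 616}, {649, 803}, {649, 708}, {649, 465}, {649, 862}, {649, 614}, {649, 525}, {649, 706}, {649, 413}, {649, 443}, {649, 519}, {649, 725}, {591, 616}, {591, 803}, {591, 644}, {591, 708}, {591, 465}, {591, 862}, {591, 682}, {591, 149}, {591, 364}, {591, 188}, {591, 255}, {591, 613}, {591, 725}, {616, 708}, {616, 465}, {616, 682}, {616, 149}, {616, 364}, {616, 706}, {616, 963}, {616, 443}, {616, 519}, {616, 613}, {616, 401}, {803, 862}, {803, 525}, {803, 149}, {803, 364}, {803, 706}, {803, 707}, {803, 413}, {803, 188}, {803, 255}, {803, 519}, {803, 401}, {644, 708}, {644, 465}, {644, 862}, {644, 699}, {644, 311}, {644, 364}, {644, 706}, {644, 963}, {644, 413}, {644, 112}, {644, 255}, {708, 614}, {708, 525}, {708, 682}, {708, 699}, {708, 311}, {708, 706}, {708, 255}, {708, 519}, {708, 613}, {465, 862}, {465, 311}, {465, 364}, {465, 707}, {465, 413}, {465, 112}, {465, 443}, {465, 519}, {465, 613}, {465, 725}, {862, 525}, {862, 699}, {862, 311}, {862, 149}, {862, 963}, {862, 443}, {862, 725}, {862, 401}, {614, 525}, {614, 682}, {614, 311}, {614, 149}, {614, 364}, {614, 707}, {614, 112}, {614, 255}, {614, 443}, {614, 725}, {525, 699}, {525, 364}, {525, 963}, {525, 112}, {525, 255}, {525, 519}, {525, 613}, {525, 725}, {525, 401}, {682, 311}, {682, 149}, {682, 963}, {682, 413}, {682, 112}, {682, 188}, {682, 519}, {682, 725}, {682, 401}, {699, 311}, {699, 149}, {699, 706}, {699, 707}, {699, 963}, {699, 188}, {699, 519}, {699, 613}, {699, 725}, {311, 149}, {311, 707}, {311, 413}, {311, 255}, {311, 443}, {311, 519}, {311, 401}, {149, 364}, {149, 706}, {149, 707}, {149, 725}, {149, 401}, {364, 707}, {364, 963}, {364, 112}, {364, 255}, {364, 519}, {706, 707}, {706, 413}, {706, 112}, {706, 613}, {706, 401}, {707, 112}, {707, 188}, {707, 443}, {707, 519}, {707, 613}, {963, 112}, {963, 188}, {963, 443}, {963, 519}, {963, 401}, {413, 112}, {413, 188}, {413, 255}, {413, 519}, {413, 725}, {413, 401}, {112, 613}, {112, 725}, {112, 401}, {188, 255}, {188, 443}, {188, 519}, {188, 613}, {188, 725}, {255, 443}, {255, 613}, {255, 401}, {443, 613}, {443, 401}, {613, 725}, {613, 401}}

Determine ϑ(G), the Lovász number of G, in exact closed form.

deg(311) = 14; N(311) = {644, 708, 465, 862, 614, 682, 699, 149, 707, 413, 255, 443, 519, 401}.
deg(413) = 14; N(413) = {284, 649, 803, 644, 465, 682, 311, 706, 112, 188, 255, 519, 725, 401}.
N(591) = {580, 616, 803, 644, 708, 465, 862, 682, 149, 364, 188, 255, 613, 725}, |N(591)| = 14.
deg(465) = 14; N(465) = {649, 591, 616, 644, 862, 311, 364, 707, 413, 112, 443, 519, 613, 725}.
G on 29 vertices is 14-regular; Paley(29): SR with (k,λ,μ)=(14,6,7).
spec(A) ≈ [14.0, 2.1926, -3.1926] (distinct, 4 d.p.).
Lovász: ϑ = −29(-sqrt(29)/2 - 1/2)/(14+-(-sqrt(29)/2 - 1/2)) = sqrt(29).
≈ 5.3852 (to 4 d.p.).

sqrt(29)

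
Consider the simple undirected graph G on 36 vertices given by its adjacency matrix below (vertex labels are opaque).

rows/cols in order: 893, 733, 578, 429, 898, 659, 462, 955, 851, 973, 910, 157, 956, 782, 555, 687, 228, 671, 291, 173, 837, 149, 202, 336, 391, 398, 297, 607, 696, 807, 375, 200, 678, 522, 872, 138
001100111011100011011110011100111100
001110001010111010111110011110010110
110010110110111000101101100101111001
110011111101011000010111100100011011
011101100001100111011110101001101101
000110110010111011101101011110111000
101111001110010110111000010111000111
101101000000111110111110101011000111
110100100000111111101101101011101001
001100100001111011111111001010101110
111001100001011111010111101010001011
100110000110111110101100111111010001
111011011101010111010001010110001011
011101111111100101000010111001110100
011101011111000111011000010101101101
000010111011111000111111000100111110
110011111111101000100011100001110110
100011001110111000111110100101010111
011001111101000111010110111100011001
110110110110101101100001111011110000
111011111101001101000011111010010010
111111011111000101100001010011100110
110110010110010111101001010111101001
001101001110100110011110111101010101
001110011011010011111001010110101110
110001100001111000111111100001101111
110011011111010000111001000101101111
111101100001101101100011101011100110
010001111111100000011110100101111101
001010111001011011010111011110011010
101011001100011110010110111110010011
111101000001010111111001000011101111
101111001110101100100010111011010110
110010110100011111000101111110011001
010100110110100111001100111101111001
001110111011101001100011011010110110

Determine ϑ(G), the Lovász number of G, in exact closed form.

8

Vertex 696 has 21 neighbors: 733, 659, 462, 955, 851, 973, 910, 157, 956, 173, 837, 149, 202, 391, 607, 807, 375, 200, 678, 522, 138.
deg(555) = 21; N(555) = {733, 578, 429, 659, 955, 851, 973, 910, 157, 687, 228, 671, 173, 837, 398, 607, 807, 375, 678, 522, 138}.
deg(398) = 21; N(398) = {893, 733, 659, 462, 157, 956, 782, 555, 291, 173, 837, 149, 202, 336, 391, 807, 375, 678, 522, 872, 138}.
deg(375) = 21; N(375) = {893, 578, 898, 659, 851, 973, 782, 555, 687, 228, 173, 149, 202, 391, 398, 297, 607, 696, 200, 872, 138}.
36-vertex 21-regular graph: Kneser-type, 2-subsets of [9].
Distinct eigenvalues (to 5 d.p.): [21.0, 1.0, -6.0].
With N=36: ϑ(G) = 36·(-1*(-6))/(21−(-6)) = 8.
ϑ(G) ≈ 8.0000000.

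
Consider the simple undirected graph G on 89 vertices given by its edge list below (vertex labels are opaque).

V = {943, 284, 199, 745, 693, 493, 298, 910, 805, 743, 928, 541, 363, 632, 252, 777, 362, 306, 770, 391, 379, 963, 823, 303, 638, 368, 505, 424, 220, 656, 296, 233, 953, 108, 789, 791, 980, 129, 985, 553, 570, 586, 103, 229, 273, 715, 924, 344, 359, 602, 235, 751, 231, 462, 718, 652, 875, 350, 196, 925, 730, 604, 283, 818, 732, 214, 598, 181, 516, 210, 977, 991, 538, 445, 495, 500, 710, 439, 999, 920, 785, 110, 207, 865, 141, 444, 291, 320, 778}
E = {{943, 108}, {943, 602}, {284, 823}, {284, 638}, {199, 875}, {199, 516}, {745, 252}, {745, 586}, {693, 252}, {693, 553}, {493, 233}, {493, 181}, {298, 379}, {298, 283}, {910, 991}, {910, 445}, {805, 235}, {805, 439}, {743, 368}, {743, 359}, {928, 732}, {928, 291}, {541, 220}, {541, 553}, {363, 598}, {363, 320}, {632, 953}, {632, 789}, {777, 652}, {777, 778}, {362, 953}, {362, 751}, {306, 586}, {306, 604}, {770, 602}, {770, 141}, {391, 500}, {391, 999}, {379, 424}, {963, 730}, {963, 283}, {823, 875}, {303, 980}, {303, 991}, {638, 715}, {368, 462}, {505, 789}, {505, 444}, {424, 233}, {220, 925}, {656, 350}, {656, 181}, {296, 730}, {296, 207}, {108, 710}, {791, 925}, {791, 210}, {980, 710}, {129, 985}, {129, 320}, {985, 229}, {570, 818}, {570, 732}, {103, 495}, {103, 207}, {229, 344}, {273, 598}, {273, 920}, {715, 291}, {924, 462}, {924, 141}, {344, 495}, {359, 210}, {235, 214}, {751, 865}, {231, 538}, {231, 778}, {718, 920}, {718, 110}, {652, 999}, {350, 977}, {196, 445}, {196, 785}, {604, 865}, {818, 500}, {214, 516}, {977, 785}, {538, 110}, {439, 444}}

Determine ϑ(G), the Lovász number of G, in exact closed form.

89*cos(pi/89)/(cos(pi/89) + 1)

Vertex 920 has 2 neighbors: 273, 718.
Vertex 141 has 2 neighbors: 770, 924.
N(570) = {818, 732}, |N(570)| = 2.
Vertex 252 has 2 neighbors: 745, 693.
Regular of degree 2 on 89 vertices: a single 89-cycle (edge-transitive).
A has 45 distinct eigenvalues ≈ [2.0, 1.99502, 1.9801, 1.95531, 1.92078, 1.87669, 1.82324, 1.76071, 1.68941, 1.60969, 1.52196, 1.42664, 1.32421, 1.21519, 1.10011, 0.97955, 0.85411, 0.72442, 0.59112, 0.45487, 0.31635, 0.17626, 0.0353, -0.10585, -0.24646, -0.38585, -0.52332, -0.65818, -0.78976, -0.9174, -1.04048, -1.15837, -1.27049, -1.37628, -1.47522, -1.5668, -1.65058, -1.72614, -1.79309, -1.85112, -1.89992, -1.93926, -1.96893, -1.9888, -1.99875].
Lovász: ϑ = −89(-2*cos(pi/89))/(2+-(-1)*2*cos(pi/89)) = 89*cos(pi/89)/(cos(pi/89) + 1).
ϑ(G) ≈ 44.486135.
α=44, χ(Ḡ)=45; ϑ=89*cos(pi/89)/(cos(pi/89) + 1) lies between (both strict).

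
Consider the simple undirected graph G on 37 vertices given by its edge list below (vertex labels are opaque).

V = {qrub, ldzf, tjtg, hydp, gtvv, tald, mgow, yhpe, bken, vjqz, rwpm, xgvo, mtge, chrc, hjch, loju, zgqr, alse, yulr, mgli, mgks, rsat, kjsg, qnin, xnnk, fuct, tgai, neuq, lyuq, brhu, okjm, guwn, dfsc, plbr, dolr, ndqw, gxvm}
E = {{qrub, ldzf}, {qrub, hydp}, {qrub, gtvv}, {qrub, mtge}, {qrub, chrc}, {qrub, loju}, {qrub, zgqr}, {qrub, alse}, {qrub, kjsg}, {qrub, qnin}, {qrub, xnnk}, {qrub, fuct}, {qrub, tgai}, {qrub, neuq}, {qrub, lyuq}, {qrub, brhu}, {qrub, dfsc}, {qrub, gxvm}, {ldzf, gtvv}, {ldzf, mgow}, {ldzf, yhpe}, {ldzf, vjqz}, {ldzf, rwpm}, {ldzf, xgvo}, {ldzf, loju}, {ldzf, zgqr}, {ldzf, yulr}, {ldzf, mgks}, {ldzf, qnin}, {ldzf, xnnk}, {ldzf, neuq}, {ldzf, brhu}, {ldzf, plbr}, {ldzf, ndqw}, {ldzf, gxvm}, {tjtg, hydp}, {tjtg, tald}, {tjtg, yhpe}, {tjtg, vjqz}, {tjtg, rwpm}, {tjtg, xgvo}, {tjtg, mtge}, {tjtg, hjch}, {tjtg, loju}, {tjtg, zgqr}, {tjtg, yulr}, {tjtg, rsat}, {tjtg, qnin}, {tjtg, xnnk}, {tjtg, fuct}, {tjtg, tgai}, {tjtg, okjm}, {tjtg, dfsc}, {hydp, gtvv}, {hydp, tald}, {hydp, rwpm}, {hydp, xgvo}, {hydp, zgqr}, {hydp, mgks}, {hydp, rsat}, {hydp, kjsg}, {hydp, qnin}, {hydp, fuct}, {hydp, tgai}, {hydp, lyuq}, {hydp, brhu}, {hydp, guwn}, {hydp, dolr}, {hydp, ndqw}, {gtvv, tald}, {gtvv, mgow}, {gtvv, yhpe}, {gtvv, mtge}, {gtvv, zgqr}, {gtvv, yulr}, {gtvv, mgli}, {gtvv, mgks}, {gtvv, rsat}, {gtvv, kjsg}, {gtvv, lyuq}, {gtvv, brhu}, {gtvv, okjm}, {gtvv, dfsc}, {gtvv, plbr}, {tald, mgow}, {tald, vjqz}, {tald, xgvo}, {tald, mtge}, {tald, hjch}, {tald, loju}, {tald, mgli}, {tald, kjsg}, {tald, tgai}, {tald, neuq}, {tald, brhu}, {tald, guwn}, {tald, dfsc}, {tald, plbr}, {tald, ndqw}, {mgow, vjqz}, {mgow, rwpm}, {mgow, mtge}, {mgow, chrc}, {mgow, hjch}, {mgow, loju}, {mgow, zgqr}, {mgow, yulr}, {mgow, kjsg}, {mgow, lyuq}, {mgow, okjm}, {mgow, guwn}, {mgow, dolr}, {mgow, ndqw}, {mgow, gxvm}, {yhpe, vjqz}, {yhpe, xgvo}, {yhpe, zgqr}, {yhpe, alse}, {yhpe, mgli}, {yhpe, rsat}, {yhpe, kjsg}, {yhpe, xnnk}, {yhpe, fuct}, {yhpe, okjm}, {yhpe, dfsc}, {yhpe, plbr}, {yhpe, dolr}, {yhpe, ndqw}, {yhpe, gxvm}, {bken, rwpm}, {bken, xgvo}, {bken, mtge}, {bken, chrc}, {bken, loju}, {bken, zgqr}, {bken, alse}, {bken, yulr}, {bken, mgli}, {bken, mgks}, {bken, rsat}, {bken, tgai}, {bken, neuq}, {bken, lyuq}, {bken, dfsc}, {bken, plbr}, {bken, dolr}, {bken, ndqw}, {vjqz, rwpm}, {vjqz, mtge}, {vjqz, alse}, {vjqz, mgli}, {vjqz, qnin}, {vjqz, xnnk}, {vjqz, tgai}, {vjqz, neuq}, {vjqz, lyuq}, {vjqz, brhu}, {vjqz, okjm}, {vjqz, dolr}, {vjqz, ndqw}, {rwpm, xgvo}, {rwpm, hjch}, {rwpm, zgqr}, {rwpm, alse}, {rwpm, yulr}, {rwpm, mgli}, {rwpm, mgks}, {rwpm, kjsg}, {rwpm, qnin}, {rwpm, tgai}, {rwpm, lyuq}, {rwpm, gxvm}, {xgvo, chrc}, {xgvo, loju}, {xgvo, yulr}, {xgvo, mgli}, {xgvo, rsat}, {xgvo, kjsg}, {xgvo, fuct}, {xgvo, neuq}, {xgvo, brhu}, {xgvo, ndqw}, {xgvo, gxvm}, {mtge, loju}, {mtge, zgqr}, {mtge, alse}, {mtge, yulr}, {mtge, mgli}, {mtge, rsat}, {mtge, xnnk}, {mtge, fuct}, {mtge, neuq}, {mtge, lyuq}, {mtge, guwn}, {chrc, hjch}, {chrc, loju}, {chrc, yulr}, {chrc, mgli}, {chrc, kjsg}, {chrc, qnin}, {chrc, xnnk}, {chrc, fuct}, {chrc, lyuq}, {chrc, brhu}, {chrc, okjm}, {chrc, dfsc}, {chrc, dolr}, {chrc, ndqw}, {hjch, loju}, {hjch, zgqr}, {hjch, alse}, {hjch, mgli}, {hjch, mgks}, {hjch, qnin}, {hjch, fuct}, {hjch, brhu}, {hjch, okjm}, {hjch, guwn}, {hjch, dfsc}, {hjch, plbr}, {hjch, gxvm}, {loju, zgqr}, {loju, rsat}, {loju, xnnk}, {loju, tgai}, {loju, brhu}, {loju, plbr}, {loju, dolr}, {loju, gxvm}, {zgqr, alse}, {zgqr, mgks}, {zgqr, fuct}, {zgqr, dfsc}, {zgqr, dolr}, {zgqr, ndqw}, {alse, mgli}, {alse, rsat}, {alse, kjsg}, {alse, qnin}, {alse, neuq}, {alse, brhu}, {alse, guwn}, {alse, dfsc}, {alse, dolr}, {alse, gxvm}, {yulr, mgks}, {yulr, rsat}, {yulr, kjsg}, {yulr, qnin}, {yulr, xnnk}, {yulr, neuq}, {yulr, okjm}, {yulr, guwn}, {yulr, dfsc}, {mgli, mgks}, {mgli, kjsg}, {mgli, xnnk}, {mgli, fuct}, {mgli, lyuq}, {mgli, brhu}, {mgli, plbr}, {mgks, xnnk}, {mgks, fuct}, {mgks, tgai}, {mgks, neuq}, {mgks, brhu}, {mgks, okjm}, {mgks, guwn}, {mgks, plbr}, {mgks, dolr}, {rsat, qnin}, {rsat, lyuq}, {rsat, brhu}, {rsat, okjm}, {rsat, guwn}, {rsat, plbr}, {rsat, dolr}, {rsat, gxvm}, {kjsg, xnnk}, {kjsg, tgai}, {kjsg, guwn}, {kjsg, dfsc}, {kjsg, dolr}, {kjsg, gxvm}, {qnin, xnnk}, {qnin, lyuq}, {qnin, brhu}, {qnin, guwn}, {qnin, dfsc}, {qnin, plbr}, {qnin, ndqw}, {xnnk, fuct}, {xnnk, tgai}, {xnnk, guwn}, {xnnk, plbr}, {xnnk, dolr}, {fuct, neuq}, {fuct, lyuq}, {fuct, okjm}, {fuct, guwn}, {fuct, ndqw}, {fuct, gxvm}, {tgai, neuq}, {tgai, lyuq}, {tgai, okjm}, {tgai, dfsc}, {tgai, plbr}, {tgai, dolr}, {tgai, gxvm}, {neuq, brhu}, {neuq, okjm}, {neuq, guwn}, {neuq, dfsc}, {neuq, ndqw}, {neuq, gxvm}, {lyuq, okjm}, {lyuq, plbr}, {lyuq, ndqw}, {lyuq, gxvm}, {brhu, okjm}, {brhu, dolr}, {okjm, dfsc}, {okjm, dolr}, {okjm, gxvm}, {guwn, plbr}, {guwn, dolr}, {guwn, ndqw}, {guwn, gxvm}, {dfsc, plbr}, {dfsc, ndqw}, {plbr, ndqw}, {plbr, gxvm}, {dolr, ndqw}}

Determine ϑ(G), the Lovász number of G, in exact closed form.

N(hydp) = {qrub, tjtg, gtvv, tald, rwpm, xgvo, zgqr, mgks, rsat, kjsg, qnin, fuct, tgai, lyuq, brhu, guwn, dolr, ndqw}, |N(hydp)| = 18.
deg(tald) = 18; N(tald) = {tjtg, hydp, gtvv, mgow, vjqz, xgvo, mtge, hjch, loju, mgli, kjsg, tgai, neuq, brhu, guwn, dfsc, plbr, ndqw}.
N(fuct) = {qrub, tjtg, hydp, yhpe, xgvo, mtge, chrc, hjch, zgqr, mgli, mgks, xnnk, neuq, lyuq, okjm, guwn, ndqw, gxvm}, |N(fuct)| = 18.
deg(mgks) = 18; N(mgks) = {ldzf, hydp, gtvv, bken, rwpm, hjch, zgqr, yulr, mgli, xnnk, fuct, tgai, neuq, brhu, okjm, guwn, plbr, dolr}.
18-regular, N=37; SR(37,18,8,9) — a Paley graph.
Distinct eigenvalues (to 3 d.p.): [18.0, 2.541, -3.541].
ϑ = −N·λ_min/(λ_max−λ_min) = −37·(-sqrt(37)/2 - 1/2)/(18−(-sqrt(37)/2 - 1/2)) = sqrt(37).
ϑ(G) ≈ 6.08276253.

sqrt(37)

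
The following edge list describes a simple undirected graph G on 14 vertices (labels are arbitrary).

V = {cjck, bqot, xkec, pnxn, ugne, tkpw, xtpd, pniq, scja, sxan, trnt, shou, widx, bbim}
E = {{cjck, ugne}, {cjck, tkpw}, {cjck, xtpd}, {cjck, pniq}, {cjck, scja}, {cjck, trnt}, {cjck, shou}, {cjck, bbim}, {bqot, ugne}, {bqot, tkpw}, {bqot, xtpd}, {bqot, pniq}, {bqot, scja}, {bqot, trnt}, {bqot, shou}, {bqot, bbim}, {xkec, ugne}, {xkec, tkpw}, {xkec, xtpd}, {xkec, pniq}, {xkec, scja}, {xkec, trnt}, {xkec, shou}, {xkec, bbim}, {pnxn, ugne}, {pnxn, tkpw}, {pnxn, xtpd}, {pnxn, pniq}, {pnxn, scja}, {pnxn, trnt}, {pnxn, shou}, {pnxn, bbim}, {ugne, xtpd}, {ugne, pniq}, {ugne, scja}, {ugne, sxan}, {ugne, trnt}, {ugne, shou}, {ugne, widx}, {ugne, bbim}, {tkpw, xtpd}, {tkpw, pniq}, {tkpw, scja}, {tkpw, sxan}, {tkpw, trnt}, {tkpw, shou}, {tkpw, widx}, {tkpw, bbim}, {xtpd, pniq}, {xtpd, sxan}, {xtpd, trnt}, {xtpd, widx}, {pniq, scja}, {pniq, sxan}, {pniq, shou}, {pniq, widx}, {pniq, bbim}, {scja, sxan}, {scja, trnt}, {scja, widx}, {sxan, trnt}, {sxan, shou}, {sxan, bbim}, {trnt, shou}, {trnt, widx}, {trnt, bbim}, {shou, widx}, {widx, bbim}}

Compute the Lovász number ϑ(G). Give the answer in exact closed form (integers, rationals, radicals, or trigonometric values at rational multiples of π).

6

N(ugne) = {cjck, bqot, xkec, pnxn, xtpd, pniq, scja, sxan, trnt, shou, widx, bbim}, |N(ugne)| = 12.
N(scja) = {cjck, bqot, xkec, pnxn, ugne, tkpw, pniq, sxan, trnt, widx}, |N(scja)| = 10.
N(pniq) = {cjck, bqot, xkec, pnxn, ugne, tkpw, xtpd, scja, sxan, shou, widx, bbim}, |N(pniq)| = 12.
deg(widx) = 8; N(widx) = {ugne, tkpw, xtpd, pniq, scja, trnt, shou, bbim}.
Complete 4-partite, parts [6, 4, 2, 2]: perfect, ϑ = α = 6.
≈ 6.0000000 (to 7 d.p.).
Sandwich: α(G)=6 ≤ ϑ(G)=6 ≤ χ(Ḡ)=6 (collapsed).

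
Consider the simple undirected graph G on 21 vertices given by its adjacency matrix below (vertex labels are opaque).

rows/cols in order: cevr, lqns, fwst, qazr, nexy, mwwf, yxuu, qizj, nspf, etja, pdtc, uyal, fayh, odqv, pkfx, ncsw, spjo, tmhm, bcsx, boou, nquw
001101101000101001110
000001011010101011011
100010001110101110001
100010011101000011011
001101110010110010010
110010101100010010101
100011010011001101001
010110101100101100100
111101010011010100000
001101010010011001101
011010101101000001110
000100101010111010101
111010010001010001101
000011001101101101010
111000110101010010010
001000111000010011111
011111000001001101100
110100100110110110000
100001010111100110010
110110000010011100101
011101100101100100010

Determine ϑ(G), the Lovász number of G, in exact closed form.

deg(bcsx) = 10; N(bcsx) = {cevr, mwwf, qizj, etja, pdtc, uyal, fayh, ncsw, spjo, boou}.
Vertex odqv has 10 neighbors: nexy, mwwf, nspf, etja, uyal, fayh, pkfx, ncsw, tmhm, boou.
N(cevr) = {fwst, qazr, mwwf, yxuu, nspf, fayh, pkfx, tmhm, bcsx, boou}, |N(cevr)| = 10.
Vertex lqns has 10 neighbors: mwwf, qizj, nspf, pdtc, fayh, pkfx, spjo, tmhm, boou, nquw.
21-vertex 10-regular graph: Kneser K(7,2) on C(7,2)=21 vertices.
A has 3 distinct eigenvalues ≈ [10.0, 1.0, -4.0].
Lovász (edge-transitive): ϑ = −21·(-4)/((10)−(-4)) = 6.
= 6.00000000… (decimal).

6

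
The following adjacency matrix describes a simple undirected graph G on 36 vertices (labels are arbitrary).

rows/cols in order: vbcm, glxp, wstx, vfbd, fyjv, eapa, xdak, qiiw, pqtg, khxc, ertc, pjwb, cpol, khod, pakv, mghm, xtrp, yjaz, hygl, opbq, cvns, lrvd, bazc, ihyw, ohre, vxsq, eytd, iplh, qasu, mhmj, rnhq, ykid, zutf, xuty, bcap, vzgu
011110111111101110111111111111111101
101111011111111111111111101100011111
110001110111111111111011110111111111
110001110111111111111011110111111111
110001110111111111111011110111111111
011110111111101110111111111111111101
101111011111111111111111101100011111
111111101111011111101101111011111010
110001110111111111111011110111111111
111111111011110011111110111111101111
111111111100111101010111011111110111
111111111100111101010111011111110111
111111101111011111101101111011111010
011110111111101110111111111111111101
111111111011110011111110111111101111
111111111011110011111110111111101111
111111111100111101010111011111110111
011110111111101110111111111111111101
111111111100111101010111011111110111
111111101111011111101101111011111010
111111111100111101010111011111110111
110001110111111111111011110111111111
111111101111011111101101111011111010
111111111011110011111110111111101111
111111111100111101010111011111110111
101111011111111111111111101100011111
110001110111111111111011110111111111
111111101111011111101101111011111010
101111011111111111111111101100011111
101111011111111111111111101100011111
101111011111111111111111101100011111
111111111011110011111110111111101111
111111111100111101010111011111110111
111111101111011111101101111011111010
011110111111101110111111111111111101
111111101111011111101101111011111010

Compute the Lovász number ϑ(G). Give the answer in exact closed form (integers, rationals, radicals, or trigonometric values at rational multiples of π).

Vertex pjwb has 29 neighbors: vbcm, glxp, wstx, vfbd, fyjv, eapa, xdak, qiiw, pqtg, khxc, cpol, khod, pakv, mghm, yjaz, opbq, lrvd, bazc, ihyw, vxsq, eytd, iplh, qasu, mhmj, rnhq, ykid, xuty, bcap, vzgu.
N(mghm) = {vbcm, glxp, wstx, vfbd, fyjv, eapa, xdak, qiiw, pqtg, ertc, pjwb, cpol, khod, xtrp, yjaz, hygl, opbq, cvns, lrvd, bazc, ohre, vxsq, eytd, iplh, qasu, mhmj, rnhq, zutf, xuty, bcap, vzgu}, |N(mghm)| = 31.
Vertex xtrp has 29 neighbors: vbcm, glxp, wstx, vfbd, fyjv, eapa, xdak, qiiw, pqtg, khxc, cpol, khod, pakv, mghm, yjaz, opbq, lrvd, bazc, ihyw, vxsq, eytd, iplh, qasu, mhmj, rnhq, ykid, xuty, bcap, vzgu.
N(bcap) = {glxp, wstx, vfbd, fyjv, xdak, qiiw, pqtg, khxc, ertc, pjwb, cpol, pakv, mghm, xtrp, hygl, opbq, cvns, lrvd, bazc, ihyw, ohre, vxsq, eytd, iplh, qasu, mhmj, rnhq, ykid, zutf, xuty, vzgu}, |N(bcap)| = 31.
G = K_{7,7,6,6,5,5}: α = 7 = χ(Ḡ), so ϑ = 7.
≈ 7.00000 (to 5 d.p.).
α=7, χ(Ḡ)=7; ϑ=7 lies between (collapsed).

7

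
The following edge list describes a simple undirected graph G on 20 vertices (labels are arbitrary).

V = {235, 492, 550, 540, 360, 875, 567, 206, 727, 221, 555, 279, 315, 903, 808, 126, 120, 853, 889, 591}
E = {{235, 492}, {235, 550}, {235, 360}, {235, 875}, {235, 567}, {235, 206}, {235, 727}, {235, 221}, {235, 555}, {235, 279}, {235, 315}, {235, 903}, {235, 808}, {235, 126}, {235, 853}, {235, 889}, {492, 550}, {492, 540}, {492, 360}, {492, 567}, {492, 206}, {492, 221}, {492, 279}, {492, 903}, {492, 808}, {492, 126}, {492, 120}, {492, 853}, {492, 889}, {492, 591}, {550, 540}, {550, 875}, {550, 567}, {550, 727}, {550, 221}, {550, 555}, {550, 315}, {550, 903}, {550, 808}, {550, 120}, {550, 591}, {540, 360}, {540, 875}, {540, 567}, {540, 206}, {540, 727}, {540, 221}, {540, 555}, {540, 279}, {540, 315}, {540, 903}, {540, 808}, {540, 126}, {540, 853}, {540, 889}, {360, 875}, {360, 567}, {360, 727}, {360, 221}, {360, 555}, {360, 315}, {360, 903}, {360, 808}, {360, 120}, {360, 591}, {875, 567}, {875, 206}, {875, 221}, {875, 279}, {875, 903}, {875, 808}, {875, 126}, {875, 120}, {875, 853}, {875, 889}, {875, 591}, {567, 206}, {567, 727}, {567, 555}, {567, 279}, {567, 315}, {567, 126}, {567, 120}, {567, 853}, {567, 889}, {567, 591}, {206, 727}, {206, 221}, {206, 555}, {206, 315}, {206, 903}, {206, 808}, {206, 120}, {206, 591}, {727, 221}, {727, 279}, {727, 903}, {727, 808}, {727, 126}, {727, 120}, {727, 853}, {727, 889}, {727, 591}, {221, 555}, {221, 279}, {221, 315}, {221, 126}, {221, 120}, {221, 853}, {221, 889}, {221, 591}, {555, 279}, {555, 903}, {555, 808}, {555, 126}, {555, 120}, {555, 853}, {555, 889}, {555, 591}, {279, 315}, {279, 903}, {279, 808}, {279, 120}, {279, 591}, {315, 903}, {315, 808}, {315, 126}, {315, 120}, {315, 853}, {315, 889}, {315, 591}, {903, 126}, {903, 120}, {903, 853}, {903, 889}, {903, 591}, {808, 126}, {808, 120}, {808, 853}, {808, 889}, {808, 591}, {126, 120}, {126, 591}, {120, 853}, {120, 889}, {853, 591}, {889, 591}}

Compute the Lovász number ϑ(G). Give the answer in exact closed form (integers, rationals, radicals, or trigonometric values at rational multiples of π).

7

N(120) = {492, 550, 360, 875, 567, 206, 727, 221, 555, 279, 315, 903, 808, 126, 853, 889}, |N(120)| = 16.
Vertex 221 has 16 neighbors: 235, 492, 550, 540, 360, 875, 206, 727, 555, 279, 315, 126, 120, 853, 889, 591.
deg(540) = 16; N(540) = {492, 550, 360, 875, 567, 206, 727, 221, 555, 279, 315, 903, 808, 126, 853, 889}.
deg(903) = 16; N(903) = {235, 492, 550, 540, 360, 875, 206, 727, 555, 279, 315, 126, 120, 853, 889, 591}.
Complete multipartite on [7, 5, 4, 4]: sandwich collapses at ϑ=7.
ϑ(G) ≈ 7.000000.
Check 7 ≤ 7 ≤ 7: collapsed.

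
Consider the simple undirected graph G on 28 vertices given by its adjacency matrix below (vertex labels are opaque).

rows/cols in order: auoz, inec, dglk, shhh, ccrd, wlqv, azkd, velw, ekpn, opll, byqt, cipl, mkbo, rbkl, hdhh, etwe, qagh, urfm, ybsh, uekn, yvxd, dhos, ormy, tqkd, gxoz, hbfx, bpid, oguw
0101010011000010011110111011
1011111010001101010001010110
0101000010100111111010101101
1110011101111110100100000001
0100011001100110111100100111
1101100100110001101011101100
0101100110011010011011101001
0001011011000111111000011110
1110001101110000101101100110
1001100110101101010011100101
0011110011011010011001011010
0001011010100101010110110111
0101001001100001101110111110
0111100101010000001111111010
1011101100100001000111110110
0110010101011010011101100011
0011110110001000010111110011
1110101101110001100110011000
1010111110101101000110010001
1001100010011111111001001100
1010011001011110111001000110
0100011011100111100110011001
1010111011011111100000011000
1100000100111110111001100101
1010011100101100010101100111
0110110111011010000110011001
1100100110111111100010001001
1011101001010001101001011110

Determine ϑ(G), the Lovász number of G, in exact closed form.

Vertex auoz has 15 neighbors: inec, shhh, wlqv, ekpn, opll, hdhh, urfm, ybsh, uekn, yvxd, ormy, tqkd, gxoz, bpid, oguw.
deg(inec) = 15; N(inec) = {auoz, dglk, shhh, ccrd, wlqv, azkd, ekpn, mkbo, rbkl, etwe, urfm, dhos, tqkd, hbfx, bpid}.
deg(tqkd) = 15; N(tqkd) = {auoz, inec, velw, byqt, cipl, mkbo, rbkl, hdhh, qagh, urfm, ybsh, dhos, ormy, hbfx, oguw}.
Vertex cipl has 15 neighbors: shhh, wlqv, azkd, ekpn, byqt, rbkl, etwe, urfm, uekn, yvxd, ormy, tqkd, hbfx, bpid, oguw.
G on 28 vertices is 15-regular; Kneser-type, 2-subsets of [8].
The 3 distinct eigenvalues: [15.0, 1.0, -5.0].
λ_max=15, λ_min=-5; ϑ = −28·λ_min/(λ_max−λ_min) = 7.
ϑ(G) ≈ 7.000000000.

7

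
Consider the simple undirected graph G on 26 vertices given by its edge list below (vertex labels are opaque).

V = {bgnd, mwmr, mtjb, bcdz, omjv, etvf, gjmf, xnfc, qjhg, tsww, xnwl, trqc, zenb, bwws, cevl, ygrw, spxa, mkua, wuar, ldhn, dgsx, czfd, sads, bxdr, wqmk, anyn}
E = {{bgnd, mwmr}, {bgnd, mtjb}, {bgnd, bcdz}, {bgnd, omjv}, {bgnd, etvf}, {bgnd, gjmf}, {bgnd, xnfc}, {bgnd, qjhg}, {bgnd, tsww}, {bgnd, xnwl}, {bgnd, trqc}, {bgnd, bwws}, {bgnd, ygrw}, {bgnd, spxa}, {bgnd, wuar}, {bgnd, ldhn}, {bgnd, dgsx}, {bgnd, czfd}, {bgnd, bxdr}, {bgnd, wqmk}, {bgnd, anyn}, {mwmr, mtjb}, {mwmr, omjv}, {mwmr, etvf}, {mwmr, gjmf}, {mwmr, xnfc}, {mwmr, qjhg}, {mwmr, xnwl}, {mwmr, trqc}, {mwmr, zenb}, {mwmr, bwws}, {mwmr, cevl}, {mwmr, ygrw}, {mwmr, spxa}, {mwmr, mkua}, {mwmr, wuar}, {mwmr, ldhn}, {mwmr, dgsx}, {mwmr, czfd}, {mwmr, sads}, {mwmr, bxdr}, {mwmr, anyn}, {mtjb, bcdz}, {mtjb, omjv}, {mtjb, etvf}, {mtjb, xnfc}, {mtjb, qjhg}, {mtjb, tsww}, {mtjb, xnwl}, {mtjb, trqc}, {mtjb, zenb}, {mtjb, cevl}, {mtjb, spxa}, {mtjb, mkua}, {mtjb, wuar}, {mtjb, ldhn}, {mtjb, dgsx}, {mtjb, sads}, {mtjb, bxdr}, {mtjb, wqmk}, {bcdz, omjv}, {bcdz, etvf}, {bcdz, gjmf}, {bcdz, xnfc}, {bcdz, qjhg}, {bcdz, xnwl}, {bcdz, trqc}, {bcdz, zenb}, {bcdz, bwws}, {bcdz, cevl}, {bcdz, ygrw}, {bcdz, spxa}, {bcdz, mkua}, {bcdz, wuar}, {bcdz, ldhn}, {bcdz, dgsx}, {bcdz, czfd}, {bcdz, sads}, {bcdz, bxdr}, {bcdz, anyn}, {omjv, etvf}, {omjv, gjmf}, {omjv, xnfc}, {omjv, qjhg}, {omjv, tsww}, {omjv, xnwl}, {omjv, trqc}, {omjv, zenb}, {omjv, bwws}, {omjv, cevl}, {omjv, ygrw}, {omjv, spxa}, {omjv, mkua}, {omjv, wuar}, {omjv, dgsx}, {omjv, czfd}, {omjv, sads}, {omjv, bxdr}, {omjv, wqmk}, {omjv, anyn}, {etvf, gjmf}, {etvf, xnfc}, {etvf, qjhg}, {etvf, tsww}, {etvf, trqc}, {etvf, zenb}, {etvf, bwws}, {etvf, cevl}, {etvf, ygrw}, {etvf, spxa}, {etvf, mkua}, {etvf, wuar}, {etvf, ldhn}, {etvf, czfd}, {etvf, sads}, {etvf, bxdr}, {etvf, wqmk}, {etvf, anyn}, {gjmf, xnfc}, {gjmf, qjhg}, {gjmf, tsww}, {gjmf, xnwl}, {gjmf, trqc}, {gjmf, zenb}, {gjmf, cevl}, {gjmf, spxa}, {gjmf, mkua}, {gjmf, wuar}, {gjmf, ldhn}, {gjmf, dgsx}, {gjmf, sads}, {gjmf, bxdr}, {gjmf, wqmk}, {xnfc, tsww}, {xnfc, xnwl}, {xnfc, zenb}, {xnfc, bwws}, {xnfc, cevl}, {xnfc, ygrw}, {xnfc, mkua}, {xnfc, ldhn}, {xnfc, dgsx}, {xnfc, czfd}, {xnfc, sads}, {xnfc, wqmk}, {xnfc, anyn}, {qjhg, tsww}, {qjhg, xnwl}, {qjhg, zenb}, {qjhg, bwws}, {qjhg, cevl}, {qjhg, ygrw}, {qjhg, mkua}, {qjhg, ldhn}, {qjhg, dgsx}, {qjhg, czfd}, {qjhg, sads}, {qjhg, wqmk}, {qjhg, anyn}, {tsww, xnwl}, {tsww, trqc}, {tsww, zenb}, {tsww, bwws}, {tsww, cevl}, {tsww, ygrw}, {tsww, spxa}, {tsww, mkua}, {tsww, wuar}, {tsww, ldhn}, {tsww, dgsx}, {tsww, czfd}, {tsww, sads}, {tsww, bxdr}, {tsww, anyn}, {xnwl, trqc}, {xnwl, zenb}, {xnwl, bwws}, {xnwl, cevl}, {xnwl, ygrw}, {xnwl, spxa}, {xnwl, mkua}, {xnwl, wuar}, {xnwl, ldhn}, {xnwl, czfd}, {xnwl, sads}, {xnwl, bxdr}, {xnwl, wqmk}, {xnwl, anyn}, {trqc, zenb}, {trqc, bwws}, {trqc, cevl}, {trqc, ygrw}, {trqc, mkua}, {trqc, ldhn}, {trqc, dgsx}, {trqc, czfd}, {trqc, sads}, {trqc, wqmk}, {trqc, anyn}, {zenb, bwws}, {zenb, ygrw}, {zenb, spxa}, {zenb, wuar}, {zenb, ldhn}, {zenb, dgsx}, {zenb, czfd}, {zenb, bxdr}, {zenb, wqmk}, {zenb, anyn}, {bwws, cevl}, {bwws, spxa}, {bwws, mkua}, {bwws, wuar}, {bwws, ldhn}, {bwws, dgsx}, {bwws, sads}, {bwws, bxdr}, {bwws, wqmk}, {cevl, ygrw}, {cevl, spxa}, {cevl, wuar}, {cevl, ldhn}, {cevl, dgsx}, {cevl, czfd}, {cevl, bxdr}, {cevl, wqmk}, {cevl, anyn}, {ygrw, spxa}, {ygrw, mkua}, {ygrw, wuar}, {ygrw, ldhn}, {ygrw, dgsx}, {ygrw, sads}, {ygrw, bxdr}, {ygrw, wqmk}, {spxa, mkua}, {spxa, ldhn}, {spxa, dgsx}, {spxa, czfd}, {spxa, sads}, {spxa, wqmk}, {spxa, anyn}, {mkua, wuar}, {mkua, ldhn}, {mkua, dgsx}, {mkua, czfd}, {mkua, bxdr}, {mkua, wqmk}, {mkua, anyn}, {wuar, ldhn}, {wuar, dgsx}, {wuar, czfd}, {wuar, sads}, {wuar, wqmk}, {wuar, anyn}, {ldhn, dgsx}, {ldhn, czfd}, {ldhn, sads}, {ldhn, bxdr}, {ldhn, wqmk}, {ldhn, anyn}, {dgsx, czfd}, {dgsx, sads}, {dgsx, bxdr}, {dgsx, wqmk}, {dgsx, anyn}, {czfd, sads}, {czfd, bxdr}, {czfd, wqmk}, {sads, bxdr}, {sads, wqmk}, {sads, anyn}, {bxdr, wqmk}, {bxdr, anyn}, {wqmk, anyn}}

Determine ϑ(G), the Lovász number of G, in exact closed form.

6

deg(wqmk) = 22; N(wqmk) = {bgnd, mtjb, omjv, etvf, gjmf, xnfc, qjhg, xnwl, trqc, zenb, bwws, cevl, ygrw, spxa, mkua, wuar, ldhn, dgsx, czfd, sads, bxdr, anyn}.
N(omjv) = {bgnd, mwmr, mtjb, bcdz, etvf, gjmf, xnfc, qjhg, tsww, xnwl, trqc, zenb, bwws, cevl, ygrw, spxa, mkua, wuar, dgsx, czfd, sads, bxdr, wqmk, anyn}, |N(omjv)| = 24.
Vertex trqc has 20 neighbors: bgnd, mwmr, mtjb, bcdz, omjv, etvf, gjmf, tsww, xnwl, zenb, bwws, cevl, ygrw, mkua, ldhn, dgsx, czfd, sads, wqmk, anyn.
deg(ldhn) = 24; N(ldhn) = {bgnd, mwmr, mtjb, bcdz, etvf, gjmf, xnfc, qjhg, tsww, xnwl, trqc, zenb, bwws, cevl, ygrw, spxa, mkua, wuar, dgsx, czfd, sads, bxdr, wqmk, anyn}.
K_{6,6,5,4,3,2} (perfect); ϑ(G) = α(G) = max{6,6,5,4,3,2} = 6.
ϑ(G) ≈ 6.0000.
Lovász sandwich 6 ≤ 6 ≤ 6: collapsed.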